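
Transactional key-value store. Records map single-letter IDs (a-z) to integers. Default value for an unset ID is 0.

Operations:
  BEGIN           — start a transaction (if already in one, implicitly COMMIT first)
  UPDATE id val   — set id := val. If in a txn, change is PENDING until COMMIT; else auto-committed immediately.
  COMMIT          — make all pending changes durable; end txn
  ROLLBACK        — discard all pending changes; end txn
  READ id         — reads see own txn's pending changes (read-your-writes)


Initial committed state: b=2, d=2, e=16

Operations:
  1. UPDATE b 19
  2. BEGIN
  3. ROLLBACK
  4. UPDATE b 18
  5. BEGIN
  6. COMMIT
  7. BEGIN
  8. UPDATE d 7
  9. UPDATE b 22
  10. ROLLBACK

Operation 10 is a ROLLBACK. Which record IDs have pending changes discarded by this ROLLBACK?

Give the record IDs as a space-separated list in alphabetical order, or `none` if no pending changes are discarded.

Initial committed: {b=2, d=2, e=16}
Op 1: UPDATE b=19 (auto-commit; committed b=19)
Op 2: BEGIN: in_txn=True, pending={}
Op 3: ROLLBACK: discarded pending []; in_txn=False
Op 4: UPDATE b=18 (auto-commit; committed b=18)
Op 5: BEGIN: in_txn=True, pending={}
Op 6: COMMIT: merged [] into committed; committed now {b=18, d=2, e=16}
Op 7: BEGIN: in_txn=True, pending={}
Op 8: UPDATE d=7 (pending; pending now {d=7})
Op 9: UPDATE b=22 (pending; pending now {b=22, d=7})
Op 10: ROLLBACK: discarded pending ['b', 'd']; in_txn=False
ROLLBACK at op 10 discards: ['b', 'd']

Answer: b d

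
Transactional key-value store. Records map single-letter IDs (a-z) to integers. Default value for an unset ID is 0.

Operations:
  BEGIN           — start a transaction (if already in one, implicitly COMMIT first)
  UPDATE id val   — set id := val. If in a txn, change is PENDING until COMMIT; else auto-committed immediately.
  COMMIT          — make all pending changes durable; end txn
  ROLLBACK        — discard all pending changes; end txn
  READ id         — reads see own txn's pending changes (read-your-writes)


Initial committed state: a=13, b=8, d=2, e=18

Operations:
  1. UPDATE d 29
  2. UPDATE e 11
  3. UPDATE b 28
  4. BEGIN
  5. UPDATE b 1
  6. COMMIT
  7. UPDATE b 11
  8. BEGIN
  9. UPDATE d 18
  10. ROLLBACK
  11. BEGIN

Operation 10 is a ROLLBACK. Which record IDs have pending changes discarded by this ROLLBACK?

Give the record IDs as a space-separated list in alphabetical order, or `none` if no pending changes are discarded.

Initial committed: {a=13, b=8, d=2, e=18}
Op 1: UPDATE d=29 (auto-commit; committed d=29)
Op 2: UPDATE e=11 (auto-commit; committed e=11)
Op 3: UPDATE b=28 (auto-commit; committed b=28)
Op 4: BEGIN: in_txn=True, pending={}
Op 5: UPDATE b=1 (pending; pending now {b=1})
Op 6: COMMIT: merged ['b'] into committed; committed now {a=13, b=1, d=29, e=11}
Op 7: UPDATE b=11 (auto-commit; committed b=11)
Op 8: BEGIN: in_txn=True, pending={}
Op 9: UPDATE d=18 (pending; pending now {d=18})
Op 10: ROLLBACK: discarded pending ['d']; in_txn=False
Op 11: BEGIN: in_txn=True, pending={}
ROLLBACK at op 10 discards: ['d']

Answer: d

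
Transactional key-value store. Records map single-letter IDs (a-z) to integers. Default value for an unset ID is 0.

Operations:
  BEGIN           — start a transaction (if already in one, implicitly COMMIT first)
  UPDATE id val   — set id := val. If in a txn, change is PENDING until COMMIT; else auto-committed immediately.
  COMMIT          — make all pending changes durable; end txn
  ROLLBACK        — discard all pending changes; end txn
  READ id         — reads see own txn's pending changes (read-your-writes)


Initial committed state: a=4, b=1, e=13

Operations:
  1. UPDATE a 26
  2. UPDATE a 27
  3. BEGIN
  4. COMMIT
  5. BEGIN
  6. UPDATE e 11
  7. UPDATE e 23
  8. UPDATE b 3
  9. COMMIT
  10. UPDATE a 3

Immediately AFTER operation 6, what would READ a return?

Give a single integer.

Answer: 27

Derivation:
Initial committed: {a=4, b=1, e=13}
Op 1: UPDATE a=26 (auto-commit; committed a=26)
Op 2: UPDATE a=27 (auto-commit; committed a=27)
Op 3: BEGIN: in_txn=True, pending={}
Op 4: COMMIT: merged [] into committed; committed now {a=27, b=1, e=13}
Op 5: BEGIN: in_txn=True, pending={}
Op 6: UPDATE e=11 (pending; pending now {e=11})
After op 6: visible(a) = 27 (pending={e=11}, committed={a=27, b=1, e=13})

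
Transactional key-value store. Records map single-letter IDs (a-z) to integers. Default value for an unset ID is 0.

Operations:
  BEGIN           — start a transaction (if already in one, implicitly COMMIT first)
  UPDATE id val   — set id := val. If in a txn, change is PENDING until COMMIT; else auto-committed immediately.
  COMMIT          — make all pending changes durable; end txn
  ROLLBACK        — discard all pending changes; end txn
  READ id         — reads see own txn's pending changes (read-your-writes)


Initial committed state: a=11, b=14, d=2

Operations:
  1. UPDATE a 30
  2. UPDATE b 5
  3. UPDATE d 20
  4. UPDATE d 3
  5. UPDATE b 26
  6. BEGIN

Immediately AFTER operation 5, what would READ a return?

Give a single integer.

Answer: 30

Derivation:
Initial committed: {a=11, b=14, d=2}
Op 1: UPDATE a=30 (auto-commit; committed a=30)
Op 2: UPDATE b=5 (auto-commit; committed b=5)
Op 3: UPDATE d=20 (auto-commit; committed d=20)
Op 4: UPDATE d=3 (auto-commit; committed d=3)
Op 5: UPDATE b=26 (auto-commit; committed b=26)
After op 5: visible(a) = 30 (pending={}, committed={a=30, b=26, d=3})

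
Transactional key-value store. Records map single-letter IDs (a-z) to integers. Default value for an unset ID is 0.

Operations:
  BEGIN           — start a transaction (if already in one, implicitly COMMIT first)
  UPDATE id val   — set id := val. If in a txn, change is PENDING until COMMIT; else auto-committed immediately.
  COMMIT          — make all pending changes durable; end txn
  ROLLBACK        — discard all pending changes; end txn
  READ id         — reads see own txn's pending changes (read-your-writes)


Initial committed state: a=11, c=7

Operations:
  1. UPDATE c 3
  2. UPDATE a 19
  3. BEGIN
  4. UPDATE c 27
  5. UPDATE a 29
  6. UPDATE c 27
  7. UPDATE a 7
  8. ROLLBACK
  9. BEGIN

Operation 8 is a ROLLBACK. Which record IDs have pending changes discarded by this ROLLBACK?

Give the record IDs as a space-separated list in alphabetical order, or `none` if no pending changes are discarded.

Answer: a c

Derivation:
Initial committed: {a=11, c=7}
Op 1: UPDATE c=3 (auto-commit; committed c=3)
Op 2: UPDATE a=19 (auto-commit; committed a=19)
Op 3: BEGIN: in_txn=True, pending={}
Op 4: UPDATE c=27 (pending; pending now {c=27})
Op 5: UPDATE a=29 (pending; pending now {a=29, c=27})
Op 6: UPDATE c=27 (pending; pending now {a=29, c=27})
Op 7: UPDATE a=7 (pending; pending now {a=7, c=27})
Op 8: ROLLBACK: discarded pending ['a', 'c']; in_txn=False
Op 9: BEGIN: in_txn=True, pending={}
ROLLBACK at op 8 discards: ['a', 'c']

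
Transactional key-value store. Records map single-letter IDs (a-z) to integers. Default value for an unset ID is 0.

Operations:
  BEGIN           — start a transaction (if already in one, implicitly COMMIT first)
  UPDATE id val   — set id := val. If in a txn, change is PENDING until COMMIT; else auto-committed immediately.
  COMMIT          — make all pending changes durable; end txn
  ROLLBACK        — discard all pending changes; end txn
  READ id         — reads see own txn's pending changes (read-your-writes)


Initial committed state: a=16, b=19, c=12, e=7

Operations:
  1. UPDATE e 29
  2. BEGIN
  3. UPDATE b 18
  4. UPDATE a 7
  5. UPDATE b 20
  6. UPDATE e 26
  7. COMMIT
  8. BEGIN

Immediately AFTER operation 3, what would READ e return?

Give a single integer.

Initial committed: {a=16, b=19, c=12, e=7}
Op 1: UPDATE e=29 (auto-commit; committed e=29)
Op 2: BEGIN: in_txn=True, pending={}
Op 3: UPDATE b=18 (pending; pending now {b=18})
After op 3: visible(e) = 29 (pending={b=18}, committed={a=16, b=19, c=12, e=29})

Answer: 29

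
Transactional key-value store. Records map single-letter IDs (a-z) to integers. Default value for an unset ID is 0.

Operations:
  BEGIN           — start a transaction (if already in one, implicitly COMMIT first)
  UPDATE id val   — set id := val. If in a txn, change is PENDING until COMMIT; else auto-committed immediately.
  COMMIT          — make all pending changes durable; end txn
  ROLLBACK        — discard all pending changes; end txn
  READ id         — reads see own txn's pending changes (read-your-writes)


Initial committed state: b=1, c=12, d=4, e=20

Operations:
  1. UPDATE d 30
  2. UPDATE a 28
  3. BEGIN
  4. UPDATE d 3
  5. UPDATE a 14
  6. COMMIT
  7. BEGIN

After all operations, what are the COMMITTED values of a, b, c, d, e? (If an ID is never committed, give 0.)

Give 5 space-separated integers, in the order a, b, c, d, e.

Initial committed: {b=1, c=12, d=4, e=20}
Op 1: UPDATE d=30 (auto-commit; committed d=30)
Op 2: UPDATE a=28 (auto-commit; committed a=28)
Op 3: BEGIN: in_txn=True, pending={}
Op 4: UPDATE d=3 (pending; pending now {d=3})
Op 5: UPDATE a=14 (pending; pending now {a=14, d=3})
Op 6: COMMIT: merged ['a', 'd'] into committed; committed now {a=14, b=1, c=12, d=3, e=20}
Op 7: BEGIN: in_txn=True, pending={}
Final committed: {a=14, b=1, c=12, d=3, e=20}

Answer: 14 1 12 3 20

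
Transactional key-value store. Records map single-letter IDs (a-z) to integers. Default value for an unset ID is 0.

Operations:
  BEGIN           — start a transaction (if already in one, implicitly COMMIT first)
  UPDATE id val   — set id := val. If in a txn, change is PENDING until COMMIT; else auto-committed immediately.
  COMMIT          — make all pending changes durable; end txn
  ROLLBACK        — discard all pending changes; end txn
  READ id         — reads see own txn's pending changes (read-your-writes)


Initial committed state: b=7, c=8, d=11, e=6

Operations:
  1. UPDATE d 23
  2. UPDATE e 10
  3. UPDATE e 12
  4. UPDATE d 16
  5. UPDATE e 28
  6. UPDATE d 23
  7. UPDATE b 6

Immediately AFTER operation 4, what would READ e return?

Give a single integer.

Initial committed: {b=7, c=8, d=11, e=6}
Op 1: UPDATE d=23 (auto-commit; committed d=23)
Op 2: UPDATE e=10 (auto-commit; committed e=10)
Op 3: UPDATE e=12 (auto-commit; committed e=12)
Op 4: UPDATE d=16 (auto-commit; committed d=16)
After op 4: visible(e) = 12 (pending={}, committed={b=7, c=8, d=16, e=12})

Answer: 12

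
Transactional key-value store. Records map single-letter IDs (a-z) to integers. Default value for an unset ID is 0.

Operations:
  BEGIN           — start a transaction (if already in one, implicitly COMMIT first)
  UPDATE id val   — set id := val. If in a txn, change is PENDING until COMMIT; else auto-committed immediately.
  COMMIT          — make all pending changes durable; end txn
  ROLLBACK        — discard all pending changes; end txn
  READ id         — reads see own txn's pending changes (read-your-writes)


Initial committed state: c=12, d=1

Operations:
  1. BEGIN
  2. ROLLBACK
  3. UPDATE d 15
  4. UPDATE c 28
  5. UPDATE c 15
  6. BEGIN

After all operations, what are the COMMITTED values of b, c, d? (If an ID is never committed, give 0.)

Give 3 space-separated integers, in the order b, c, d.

Initial committed: {c=12, d=1}
Op 1: BEGIN: in_txn=True, pending={}
Op 2: ROLLBACK: discarded pending []; in_txn=False
Op 3: UPDATE d=15 (auto-commit; committed d=15)
Op 4: UPDATE c=28 (auto-commit; committed c=28)
Op 5: UPDATE c=15 (auto-commit; committed c=15)
Op 6: BEGIN: in_txn=True, pending={}
Final committed: {c=15, d=15}

Answer: 0 15 15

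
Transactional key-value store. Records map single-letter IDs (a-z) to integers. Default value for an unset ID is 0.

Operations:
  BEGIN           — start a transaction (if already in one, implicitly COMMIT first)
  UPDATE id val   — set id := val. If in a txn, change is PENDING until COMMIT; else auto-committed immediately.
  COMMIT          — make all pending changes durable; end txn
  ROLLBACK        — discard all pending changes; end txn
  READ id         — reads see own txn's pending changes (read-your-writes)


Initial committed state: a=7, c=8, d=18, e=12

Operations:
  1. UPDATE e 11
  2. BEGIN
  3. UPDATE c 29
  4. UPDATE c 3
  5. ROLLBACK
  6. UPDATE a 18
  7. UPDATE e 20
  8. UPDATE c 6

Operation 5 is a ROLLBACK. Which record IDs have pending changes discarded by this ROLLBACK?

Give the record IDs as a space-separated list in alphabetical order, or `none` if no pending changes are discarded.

Initial committed: {a=7, c=8, d=18, e=12}
Op 1: UPDATE e=11 (auto-commit; committed e=11)
Op 2: BEGIN: in_txn=True, pending={}
Op 3: UPDATE c=29 (pending; pending now {c=29})
Op 4: UPDATE c=3 (pending; pending now {c=3})
Op 5: ROLLBACK: discarded pending ['c']; in_txn=False
Op 6: UPDATE a=18 (auto-commit; committed a=18)
Op 7: UPDATE e=20 (auto-commit; committed e=20)
Op 8: UPDATE c=6 (auto-commit; committed c=6)
ROLLBACK at op 5 discards: ['c']

Answer: c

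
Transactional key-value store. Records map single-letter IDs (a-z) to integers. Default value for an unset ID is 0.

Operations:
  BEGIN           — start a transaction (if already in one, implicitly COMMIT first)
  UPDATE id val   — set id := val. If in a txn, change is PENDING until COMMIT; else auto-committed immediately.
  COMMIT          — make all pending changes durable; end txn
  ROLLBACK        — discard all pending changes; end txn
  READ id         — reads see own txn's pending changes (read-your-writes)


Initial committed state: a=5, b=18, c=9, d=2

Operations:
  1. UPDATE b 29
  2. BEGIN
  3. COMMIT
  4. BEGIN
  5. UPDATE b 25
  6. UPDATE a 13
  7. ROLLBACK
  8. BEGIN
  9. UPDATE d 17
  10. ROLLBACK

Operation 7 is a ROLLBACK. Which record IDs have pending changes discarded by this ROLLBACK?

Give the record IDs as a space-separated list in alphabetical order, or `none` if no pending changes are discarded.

Initial committed: {a=5, b=18, c=9, d=2}
Op 1: UPDATE b=29 (auto-commit; committed b=29)
Op 2: BEGIN: in_txn=True, pending={}
Op 3: COMMIT: merged [] into committed; committed now {a=5, b=29, c=9, d=2}
Op 4: BEGIN: in_txn=True, pending={}
Op 5: UPDATE b=25 (pending; pending now {b=25})
Op 6: UPDATE a=13 (pending; pending now {a=13, b=25})
Op 7: ROLLBACK: discarded pending ['a', 'b']; in_txn=False
Op 8: BEGIN: in_txn=True, pending={}
Op 9: UPDATE d=17 (pending; pending now {d=17})
Op 10: ROLLBACK: discarded pending ['d']; in_txn=False
ROLLBACK at op 7 discards: ['a', 'b']

Answer: a b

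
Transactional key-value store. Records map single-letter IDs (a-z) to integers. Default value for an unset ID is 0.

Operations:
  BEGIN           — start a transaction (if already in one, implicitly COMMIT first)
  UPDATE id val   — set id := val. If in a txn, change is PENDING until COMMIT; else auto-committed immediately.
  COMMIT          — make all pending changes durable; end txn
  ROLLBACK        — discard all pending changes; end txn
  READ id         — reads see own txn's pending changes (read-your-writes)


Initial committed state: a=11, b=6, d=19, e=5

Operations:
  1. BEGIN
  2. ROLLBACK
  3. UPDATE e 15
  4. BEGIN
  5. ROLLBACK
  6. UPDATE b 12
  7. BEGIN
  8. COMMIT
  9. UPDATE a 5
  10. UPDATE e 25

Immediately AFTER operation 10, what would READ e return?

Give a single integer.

Initial committed: {a=11, b=6, d=19, e=5}
Op 1: BEGIN: in_txn=True, pending={}
Op 2: ROLLBACK: discarded pending []; in_txn=False
Op 3: UPDATE e=15 (auto-commit; committed e=15)
Op 4: BEGIN: in_txn=True, pending={}
Op 5: ROLLBACK: discarded pending []; in_txn=False
Op 6: UPDATE b=12 (auto-commit; committed b=12)
Op 7: BEGIN: in_txn=True, pending={}
Op 8: COMMIT: merged [] into committed; committed now {a=11, b=12, d=19, e=15}
Op 9: UPDATE a=5 (auto-commit; committed a=5)
Op 10: UPDATE e=25 (auto-commit; committed e=25)
After op 10: visible(e) = 25 (pending={}, committed={a=5, b=12, d=19, e=25})

Answer: 25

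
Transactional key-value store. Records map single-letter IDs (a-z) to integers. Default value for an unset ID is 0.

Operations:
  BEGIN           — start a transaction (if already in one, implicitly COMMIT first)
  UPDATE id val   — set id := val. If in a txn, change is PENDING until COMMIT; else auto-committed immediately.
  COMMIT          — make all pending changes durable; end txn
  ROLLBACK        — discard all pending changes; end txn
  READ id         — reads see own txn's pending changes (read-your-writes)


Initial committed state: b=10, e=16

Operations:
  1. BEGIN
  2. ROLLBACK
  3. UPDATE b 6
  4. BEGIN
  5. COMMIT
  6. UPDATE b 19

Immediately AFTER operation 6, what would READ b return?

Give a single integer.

Answer: 19

Derivation:
Initial committed: {b=10, e=16}
Op 1: BEGIN: in_txn=True, pending={}
Op 2: ROLLBACK: discarded pending []; in_txn=False
Op 3: UPDATE b=6 (auto-commit; committed b=6)
Op 4: BEGIN: in_txn=True, pending={}
Op 5: COMMIT: merged [] into committed; committed now {b=6, e=16}
Op 6: UPDATE b=19 (auto-commit; committed b=19)
After op 6: visible(b) = 19 (pending={}, committed={b=19, e=16})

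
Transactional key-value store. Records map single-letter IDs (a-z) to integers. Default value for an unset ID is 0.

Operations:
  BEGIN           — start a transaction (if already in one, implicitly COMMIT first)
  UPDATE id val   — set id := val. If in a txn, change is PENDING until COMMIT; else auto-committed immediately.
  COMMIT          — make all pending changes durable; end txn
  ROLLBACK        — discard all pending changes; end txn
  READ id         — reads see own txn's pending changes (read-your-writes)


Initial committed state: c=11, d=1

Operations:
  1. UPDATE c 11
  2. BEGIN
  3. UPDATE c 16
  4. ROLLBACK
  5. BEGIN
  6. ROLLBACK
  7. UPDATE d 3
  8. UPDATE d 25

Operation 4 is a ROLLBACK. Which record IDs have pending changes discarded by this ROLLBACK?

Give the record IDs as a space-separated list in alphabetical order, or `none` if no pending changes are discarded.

Initial committed: {c=11, d=1}
Op 1: UPDATE c=11 (auto-commit; committed c=11)
Op 2: BEGIN: in_txn=True, pending={}
Op 3: UPDATE c=16 (pending; pending now {c=16})
Op 4: ROLLBACK: discarded pending ['c']; in_txn=False
Op 5: BEGIN: in_txn=True, pending={}
Op 6: ROLLBACK: discarded pending []; in_txn=False
Op 7: UPDATE d=3 (auto-commit; committed d=3)
Op 8: UPDATE d=25 (auto-commit; committed d=25)
ROLLBACK at op 4 discards: ['c']

Answer: c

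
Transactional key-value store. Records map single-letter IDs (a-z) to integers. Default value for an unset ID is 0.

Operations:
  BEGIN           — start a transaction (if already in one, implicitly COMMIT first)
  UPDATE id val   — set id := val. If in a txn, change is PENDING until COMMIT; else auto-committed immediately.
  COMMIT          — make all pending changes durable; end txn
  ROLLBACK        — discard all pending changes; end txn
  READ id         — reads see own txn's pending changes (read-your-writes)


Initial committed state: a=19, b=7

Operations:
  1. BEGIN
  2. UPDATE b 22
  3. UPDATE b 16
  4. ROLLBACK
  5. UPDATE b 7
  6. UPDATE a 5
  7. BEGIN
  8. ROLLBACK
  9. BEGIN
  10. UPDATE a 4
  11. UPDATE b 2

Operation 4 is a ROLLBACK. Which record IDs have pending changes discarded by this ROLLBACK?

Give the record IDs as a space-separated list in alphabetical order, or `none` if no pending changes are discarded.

Answer: b

Derivation:
Initial committed: {a=19, b=7}
Op 1: BEGIN: in_txn=True, pending={}
Op 2: UPDATE b=22 (pending; pending now {b=22})
Op 3: UPDATE b=16 (pending; pending now {b=16})
Op 4: ROLLBACK: discarded pending ['b']; in_txn=False
Op 5: UPDATE b=7 (auto-commit; committed b=7)
Op 6: UPDATE a=5 (auto-commit; committed a=5)
Op 7: BEGIN: in_txn=True, pending={}
Op 8: ROLLBACK: discarded pending []; in_txn=False
Op 9: BEGIN: in_txn=True, pending={}
Op 10: UPDATE a=4 (pending; pending now {a=4})
Op 11: UPDATE b=2 (pending; pending now {a=4, b=2})
ROLLBACK at op 4 discards: ['b']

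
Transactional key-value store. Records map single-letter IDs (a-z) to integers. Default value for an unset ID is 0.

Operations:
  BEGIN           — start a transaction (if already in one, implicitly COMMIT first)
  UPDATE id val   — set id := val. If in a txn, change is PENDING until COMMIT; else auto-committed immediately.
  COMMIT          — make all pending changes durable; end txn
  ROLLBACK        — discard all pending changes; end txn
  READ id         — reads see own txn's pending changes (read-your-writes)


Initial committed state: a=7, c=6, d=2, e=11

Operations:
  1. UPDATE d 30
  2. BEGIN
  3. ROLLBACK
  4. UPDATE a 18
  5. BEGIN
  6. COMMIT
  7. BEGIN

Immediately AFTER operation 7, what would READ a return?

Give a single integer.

Initial committed: {a=7, c=6, d=2, e=11}
Op 1: UPDATE d=30 (auto-commit; committed d=30)
Op 2: BEGIN: in_txn=True, pending={}
Op 3: ROLLBACK: discarded pending []; in_txn=False
Op 4: UPDATE a=18 (auto-commit; committed a=18)
Op 5: BEGIN: in_txn=True, pending={}
Op 6: COMMIT: merged [] into committed; committed now {a=18, c=6, d=30, e=11}
Op 7: BEGIN: in_txn=True, pending={}
After op 7: visible(a) = 18 (pending={}, committed={a=18, c=6, d=30, e=11})

Answer: 18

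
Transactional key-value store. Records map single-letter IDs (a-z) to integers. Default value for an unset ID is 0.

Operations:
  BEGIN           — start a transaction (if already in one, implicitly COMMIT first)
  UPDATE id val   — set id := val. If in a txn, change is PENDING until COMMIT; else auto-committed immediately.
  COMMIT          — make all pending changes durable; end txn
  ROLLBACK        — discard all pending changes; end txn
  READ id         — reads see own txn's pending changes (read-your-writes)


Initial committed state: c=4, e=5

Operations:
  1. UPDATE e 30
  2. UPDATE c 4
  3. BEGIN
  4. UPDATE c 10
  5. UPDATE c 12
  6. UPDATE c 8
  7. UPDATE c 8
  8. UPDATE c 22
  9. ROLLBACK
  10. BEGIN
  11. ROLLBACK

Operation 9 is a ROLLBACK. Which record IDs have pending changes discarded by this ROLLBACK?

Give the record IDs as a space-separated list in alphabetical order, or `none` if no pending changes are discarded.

Answer: c

Derivation:
Initial committed: {c=4, e=5}
Op 1: UPDATE e=30 (auto-commit; committed e=30)
Op 2: UPDATE c=4 (auto-commit; committed c=4)
Op 3: BEGIN: in_txn=True, pending={}
Op 4: UPDATE c=10 (pending; pending now {c=10})
Op 5: UPDATE c=12 (pending; pending now {c=12})
Op 6: UPDATE c=8 (pending; pending now {c=8})
Op 7: UPDATE c=8 (pending; pending now {c=8})
Op 8: UPDATE c=22 (pending; pending now {c=22})
Op 9: ROLLBACK: discarded pending ['c']; in_txn=False
Op 10: BEGIN: in_txn=True, pending={}
Op 11: ROLLBACK: discarded pending []; in_txn=False
ROLLBACK at op 9 discards: ['c']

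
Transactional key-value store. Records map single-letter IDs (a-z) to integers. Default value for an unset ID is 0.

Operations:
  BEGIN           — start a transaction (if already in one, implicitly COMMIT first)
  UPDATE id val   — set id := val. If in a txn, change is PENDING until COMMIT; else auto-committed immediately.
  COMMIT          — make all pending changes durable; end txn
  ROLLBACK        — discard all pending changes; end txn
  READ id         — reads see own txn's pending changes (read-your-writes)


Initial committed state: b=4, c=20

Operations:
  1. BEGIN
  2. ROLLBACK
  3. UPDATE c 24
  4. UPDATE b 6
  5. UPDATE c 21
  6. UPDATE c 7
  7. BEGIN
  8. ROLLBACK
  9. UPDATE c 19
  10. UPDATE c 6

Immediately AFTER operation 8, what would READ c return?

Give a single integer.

Initial committed: {b=4, c=20}
Op 1: BEGIN: in_txn=True, pending={}
Op 2: ROLLBACK: discarded pending []; in_txn=False
Op 3: UPDATE c=24 (auto-commit; committed c=24)
Op 4: UPDATE b=6 (auto-commit; committed b=6)
Op 5: UPDATE c=21 (auto-commit; committed c=21)
Op 6: UPDATE c=7 (auto-commit; committed c=7)
Op 7: BEGIN: in_txn=True, pending={}
Op 8: ROLLBACK: discarded pending []; in_txn=False
After op 8: visible(c) = 7 (pending={}, committed={b=6, c=7})

Answer: 7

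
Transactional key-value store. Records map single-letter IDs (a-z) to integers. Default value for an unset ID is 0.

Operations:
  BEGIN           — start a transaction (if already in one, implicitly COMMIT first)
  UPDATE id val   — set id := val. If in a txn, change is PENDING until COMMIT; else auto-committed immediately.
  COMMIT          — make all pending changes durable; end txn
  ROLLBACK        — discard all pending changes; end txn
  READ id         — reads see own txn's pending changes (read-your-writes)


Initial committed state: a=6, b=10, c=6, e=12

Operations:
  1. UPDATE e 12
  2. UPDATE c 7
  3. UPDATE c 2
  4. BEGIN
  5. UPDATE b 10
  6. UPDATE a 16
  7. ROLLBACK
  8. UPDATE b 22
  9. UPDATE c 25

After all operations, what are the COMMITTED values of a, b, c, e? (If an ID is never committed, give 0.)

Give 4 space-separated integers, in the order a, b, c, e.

Initial committed: {a=6, b=10, c=6, e=12}
Op 1: UPDATE e=12 (auto-commit; committed e=12)
Op 2: UPDATE c=7 (auto-commit; committed c=7)
Op 3: UPDATE c=2 (auto-commit; committed c=2)
Op 4: BEGIN: in_txn=True, pending={}
Op 5: UPDATE b=10 (pending; pending now {b=10})
Op 6: UPDATE a=16 (pending; pending now {a=16, b=10})
Op 7: ROLLBACK: discarded pending ['a', 'b']; in_txn=False
Op 8: UPDATE b=22 (auto-commit; committed b=22)
Op 9: UPDATE c=25 (auto-commit; committed c=25)
Final committed: {a=6, b=22, c=25, e=12}

Answer: 6 22 25 12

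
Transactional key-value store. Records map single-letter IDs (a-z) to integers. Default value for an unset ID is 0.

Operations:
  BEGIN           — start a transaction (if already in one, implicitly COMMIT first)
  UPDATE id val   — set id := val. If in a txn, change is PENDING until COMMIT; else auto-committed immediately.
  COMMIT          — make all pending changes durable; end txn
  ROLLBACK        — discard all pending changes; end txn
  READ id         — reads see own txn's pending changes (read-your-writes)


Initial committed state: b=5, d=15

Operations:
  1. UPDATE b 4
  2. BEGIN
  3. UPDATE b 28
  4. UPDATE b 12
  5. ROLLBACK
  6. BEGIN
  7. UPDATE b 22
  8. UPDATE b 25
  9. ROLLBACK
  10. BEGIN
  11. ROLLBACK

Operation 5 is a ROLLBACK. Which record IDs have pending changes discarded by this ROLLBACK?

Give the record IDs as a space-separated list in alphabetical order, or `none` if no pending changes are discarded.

Initial committed: {b=5, d=15}
Op 1: UPDATE b=4 (auto-commit; committed b=4)
Op 2: BEGIN: in_txn=True, pending={}
Op 3: UPDATE b=28 (pending; pending now {b=28})
Op 4: UPDATE b=12 (pending; pending now {b=12})
Op 5: ROLLBACK: discarded pending ['b']; in_txn=False
Op 6: BEGIN: in_txn=True, pending={}
Op 7: UPDATE b=22 (pending; pending now {b=22})
Op 8: UPDATE b=25 (pending; pending now {b=25})
Op 9: ROLLBACK: discarded pending ['b']; in_txn=False
Op 10: BEGIN: in_txn=True, pending={}
Op 11: ROLLBACK: discarded pending []; in_txn=False
ROLLBACK at op 5 discards: ['b']

Answer: b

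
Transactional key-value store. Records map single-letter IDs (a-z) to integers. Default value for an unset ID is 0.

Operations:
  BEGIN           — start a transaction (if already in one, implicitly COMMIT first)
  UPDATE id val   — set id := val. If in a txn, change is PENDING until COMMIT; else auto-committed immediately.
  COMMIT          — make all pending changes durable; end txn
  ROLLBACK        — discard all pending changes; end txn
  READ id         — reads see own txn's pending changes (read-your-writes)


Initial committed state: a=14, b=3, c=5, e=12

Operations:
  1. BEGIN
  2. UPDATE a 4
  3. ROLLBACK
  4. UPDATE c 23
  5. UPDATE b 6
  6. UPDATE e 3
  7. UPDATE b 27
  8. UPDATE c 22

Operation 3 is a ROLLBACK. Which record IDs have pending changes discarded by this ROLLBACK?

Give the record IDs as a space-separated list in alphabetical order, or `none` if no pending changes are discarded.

Initial committed: {a=14, b=3, c=5, e=12}
Op 1: BEGIN: in_txn=True, pending={}
Op 2: UPDATE a=4 (pending; pending now {a=4})
Op 3: ROLLBACK: discarded pending ['a']; in_txn=False
Op 4: UPDATE c=23 (auto-commit; committed c=23)
Op 5: UPDATE b=6 (auto-commit; committed b=6)
Op 6: UPDATE e=3 (auto-commit; committed e=3)
Op 7: UPDATE b=27 (auto-commit; committed b=27)
Op 8: UPDATE c=22 (auto-commit; committed c=22)
ROLLBACK at op 3 discards: ['a']

Answer: a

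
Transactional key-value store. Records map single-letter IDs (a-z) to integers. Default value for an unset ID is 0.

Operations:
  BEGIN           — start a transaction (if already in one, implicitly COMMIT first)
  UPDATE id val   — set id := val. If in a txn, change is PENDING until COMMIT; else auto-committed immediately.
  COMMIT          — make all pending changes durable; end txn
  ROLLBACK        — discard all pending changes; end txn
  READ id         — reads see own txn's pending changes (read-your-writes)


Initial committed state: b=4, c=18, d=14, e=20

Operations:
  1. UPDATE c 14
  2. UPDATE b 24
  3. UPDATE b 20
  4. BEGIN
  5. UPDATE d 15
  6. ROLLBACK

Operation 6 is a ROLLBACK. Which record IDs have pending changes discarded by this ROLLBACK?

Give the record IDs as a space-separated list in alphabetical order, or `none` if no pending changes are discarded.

Initial committed: {b=4, c=18, d=14, e=20}
Op 1: UPDATE c=14 (auto-commit; committed c=14)
Op 2: UPDATE b=24 (auto-commit; committed b=24)
Op 3: UPDATE b=20 (auto-commit; committed b=20)
Op 4: BEGIN: in_txn=True, pending={}
Op 5: UPDATE d=15 (pending; pending now {d=15})
Op 6: ROLLBACK: discarded pending ['d']; in_txn=False
ROLLBACK at op 6 discards: ['d']

Answer: d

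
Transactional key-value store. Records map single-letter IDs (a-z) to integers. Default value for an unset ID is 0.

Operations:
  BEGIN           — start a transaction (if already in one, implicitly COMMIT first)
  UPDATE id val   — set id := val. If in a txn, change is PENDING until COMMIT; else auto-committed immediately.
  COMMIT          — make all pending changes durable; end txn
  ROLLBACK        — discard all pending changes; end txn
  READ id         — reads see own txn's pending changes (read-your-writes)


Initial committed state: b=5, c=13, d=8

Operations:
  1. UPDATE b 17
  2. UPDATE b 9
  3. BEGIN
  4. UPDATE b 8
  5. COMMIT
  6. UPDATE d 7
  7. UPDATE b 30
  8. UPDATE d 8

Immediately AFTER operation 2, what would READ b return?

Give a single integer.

Initial committed: {b=5, c=13, d=8}
Op 1: UPDATE b=17 (auto-commit; committed b=17)
Op 2: UPDATE b=9 (auto-commit; committed b=9)
After op 2: visible(b) = 9 (pending={}, committed={b=9, c=13, d=8})

Answer: 9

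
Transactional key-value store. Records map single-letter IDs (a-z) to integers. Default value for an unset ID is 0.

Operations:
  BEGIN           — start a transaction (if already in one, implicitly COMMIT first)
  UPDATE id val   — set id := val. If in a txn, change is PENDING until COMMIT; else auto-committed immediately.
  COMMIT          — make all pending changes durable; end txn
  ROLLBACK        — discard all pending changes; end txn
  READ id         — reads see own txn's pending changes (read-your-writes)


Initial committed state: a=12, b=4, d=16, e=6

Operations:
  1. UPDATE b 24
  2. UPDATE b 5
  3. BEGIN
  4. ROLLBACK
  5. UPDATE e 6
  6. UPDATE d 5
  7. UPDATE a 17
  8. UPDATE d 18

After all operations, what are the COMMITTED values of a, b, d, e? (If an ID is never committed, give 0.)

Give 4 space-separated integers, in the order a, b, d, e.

Initial committed: {a=12, b=4, d=16, e=6}
Op 1: UPDATE b=24 (auto-commit; committed b=24)
Op 2: UPDATE b=5 (auto-commit; committed b=5)
Op 3: BEGIN: in_txn=True, pending={}
Op 4: ROLLBACK: discarded pending []; in_txn=False
Op 5: UPDATE e=6 (auto-commit; committed e=6)
Op 6: UPDATE d=5 (auto-commit; committed d=5)
Op 7: UPDATE a=17 (auto-commit; committed a=17)
Op 8: UPDATE d=18 (auto-commit; committed d=18)
Final committed: {a=17, b=5, d=18, e=6}

Answer: 17 5 18 6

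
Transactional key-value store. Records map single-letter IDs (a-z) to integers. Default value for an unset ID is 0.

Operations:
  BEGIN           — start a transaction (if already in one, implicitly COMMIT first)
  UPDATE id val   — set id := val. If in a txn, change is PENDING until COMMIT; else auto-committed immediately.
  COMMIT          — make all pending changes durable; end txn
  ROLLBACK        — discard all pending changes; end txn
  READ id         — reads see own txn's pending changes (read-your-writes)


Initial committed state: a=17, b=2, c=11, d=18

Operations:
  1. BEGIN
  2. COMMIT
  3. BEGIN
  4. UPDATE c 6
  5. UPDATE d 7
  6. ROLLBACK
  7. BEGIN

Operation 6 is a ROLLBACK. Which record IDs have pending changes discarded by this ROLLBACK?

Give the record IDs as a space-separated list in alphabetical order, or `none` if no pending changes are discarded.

Initial committed: {a=17, b=2, c=11, d=18}
Op 1: BEGIN: in_txn=True, pending={}
Op 2: COMMIT: merged [] into committed; committed now {a=17, b=2, c=11, d=18}
Op 3: BEGIN: in_txn=True, pending={}
Op 4: UPDATE c=6 (pending; pending now {c=6})
Op 5: UPDATE d=7 (pending; pending now {c=6, d=7})
Op 6: ROLLBACK: discarded pending ['c', 'd']; in_txn=False
Op 7: BEGIN: in_txn=True, pending={}
ROLLBACK at op 6 discards: ['c', 'd']

Answer: c d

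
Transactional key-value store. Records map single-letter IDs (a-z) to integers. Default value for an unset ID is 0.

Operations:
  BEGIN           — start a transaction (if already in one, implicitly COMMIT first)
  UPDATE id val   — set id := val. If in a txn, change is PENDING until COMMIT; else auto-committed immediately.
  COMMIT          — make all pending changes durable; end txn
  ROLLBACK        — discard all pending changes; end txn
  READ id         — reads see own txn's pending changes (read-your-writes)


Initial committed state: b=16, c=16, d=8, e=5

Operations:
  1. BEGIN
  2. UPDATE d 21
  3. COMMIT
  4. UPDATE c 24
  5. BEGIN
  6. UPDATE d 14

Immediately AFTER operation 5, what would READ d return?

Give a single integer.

Initial committed: {b=16, c=16, d=8, e=5}
Op 1: BEGIN: in_txn=True, pending={}
Op 2: UPDATE d=21 (pending; pending now {d=21})
Op 3: COMMIT: merged ['d'] into committed; committed now {b=16, c=16, d=21, e=5}
Op 4: UPDATE c=24 (auto-commit; committed c=24)
Op 5: BEGIN: in_txn=True, pending={}
After op 5: visible(d) = 21 (pending={}, committed={b=16, c=24, d=21, e=5})

Answer: 21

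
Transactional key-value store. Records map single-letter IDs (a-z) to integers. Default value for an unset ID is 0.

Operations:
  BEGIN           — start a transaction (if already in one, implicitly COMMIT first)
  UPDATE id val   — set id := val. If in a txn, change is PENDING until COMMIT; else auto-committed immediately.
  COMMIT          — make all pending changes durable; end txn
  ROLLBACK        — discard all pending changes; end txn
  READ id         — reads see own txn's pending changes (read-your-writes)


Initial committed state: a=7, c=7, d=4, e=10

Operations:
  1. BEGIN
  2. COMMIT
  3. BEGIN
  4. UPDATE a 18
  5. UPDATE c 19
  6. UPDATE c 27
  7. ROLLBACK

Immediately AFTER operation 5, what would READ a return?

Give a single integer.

Answer: 18

Derivation:
Initial committed: {a=7, c=7, d=4, e=10}
Op 1: BEGIN: in_txn=True, pending={}
Op 2: COMMIT: merged [] into committed; committed now {a=7, c=7, d=4, e=10}
Op 3: BEGIN: in_txn=True, pending={}
Op 4: UPDATE a=18 (pending; pending now {a=18})
Op 5: UPDATE c=19 (pending; pending now {a=18, c=19})
After op 5: visible(a) = 18 (pending={a=18, c=19}, committed={a=7, c=7, d=4, e=10})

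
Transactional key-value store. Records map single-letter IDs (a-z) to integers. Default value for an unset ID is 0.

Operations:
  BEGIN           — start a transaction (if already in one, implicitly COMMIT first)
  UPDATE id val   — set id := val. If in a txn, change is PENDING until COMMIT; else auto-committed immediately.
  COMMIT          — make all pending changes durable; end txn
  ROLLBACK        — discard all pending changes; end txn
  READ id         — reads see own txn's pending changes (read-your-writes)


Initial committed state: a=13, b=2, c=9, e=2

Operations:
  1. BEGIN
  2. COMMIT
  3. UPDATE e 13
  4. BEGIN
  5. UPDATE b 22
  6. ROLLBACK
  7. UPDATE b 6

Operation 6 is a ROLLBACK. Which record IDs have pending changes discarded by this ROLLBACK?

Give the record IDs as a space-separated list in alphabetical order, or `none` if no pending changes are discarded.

Answer: b

Derivation:
Initial committed: {a=13, b=2, c=9, e=2}
Op 1: BEGIN: in_txn=True, pending={}
Op 2: COMMIT: merged [] into committed; committed now {a=13, b=2, c=9, e=2}
Op 3: UPDATE e=13 (auto-commit; committed e=13)
Op 4: BEGIN: in_txn=True, pending={}
Op 5: UPDATE b=22 (pending; pending now {b=22})
Op 6: ROLLBACK: discarded pending ['b']; in_txn=False
Op 7: UPDATE b=6 (auto-commit; committed b=6)
ROLLBACK at op 6 discards: ['b']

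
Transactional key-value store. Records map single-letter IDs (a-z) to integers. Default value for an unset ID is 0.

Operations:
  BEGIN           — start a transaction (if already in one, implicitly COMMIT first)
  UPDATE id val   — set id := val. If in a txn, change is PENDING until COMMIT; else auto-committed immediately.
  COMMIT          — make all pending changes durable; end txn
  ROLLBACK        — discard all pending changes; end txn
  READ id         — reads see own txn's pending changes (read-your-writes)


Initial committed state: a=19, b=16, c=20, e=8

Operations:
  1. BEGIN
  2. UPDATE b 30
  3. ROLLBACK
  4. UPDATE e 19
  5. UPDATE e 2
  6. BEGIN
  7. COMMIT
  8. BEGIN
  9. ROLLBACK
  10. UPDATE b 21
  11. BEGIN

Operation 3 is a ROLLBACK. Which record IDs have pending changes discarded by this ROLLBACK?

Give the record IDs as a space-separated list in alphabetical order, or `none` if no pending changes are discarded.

Answer: b

Derivation:
Initial committed: {a=19, b=16, c=20, e=8}
Op 1: BEGIN: in_txn=True, pending={}
Op 2: UPDATE b=30 (pending; pending now {b=30})
Op 3: ROLLBACK: discarded pending ['b']; in_txn=False
Op 4: UPDATE e=19 (auto-commit; committed e=19)
Op 5: UPDATE e=2 (auto-commit; committed e=2)
Op 6: BEGIN: in_txn=True, pending={}
Op 7: COMMIT: merged [] into committed; committed now {a=19, b=16, c=20, e=2}
Op 8: BEGIN: in_txn=True, pending={}
Op 9: ROLLBACK: discarded pending []; in_txn=False
Op 10: UPDATE b=21 (auto-commit; committed b=21)
Op 11: BEGIN: in_txn=True, pending={}
ROLLBACK at op 3 discards: ['b']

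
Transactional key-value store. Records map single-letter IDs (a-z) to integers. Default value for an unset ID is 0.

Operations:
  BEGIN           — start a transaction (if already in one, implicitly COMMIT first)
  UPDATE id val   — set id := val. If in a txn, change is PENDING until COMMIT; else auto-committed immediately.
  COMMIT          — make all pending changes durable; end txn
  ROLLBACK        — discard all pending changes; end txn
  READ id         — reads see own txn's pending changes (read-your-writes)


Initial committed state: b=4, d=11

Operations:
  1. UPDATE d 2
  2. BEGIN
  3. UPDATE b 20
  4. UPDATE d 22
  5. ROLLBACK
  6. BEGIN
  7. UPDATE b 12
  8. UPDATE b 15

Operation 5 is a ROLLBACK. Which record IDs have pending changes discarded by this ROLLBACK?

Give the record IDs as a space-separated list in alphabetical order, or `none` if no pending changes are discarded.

Answer: b d

Derivation:
Initial committed: {b=4, d=11}
Op 1: UPDATE d=2 (auto-commit; committed d=2)
Op 2: BEGIN: in_txn=True, pending={}
Op 3: UPDATE b=20 (pending; pending now {b=20})
Op 4: UPDATE d=22 (pending; pending now {b=20, d=22})
Op 5: ROLLBACK: discarded pending ['b', 'd']; in_txn=False
Op 6: BEGIN: in_txn=True, pending={}
Op 7: UPDATE b=12 (pending; pending now {b=12})
Op 8: UPDATE b=15 (pending; pending now {b=15})
ROLLBACK at op 5 discards: ['b', 'd']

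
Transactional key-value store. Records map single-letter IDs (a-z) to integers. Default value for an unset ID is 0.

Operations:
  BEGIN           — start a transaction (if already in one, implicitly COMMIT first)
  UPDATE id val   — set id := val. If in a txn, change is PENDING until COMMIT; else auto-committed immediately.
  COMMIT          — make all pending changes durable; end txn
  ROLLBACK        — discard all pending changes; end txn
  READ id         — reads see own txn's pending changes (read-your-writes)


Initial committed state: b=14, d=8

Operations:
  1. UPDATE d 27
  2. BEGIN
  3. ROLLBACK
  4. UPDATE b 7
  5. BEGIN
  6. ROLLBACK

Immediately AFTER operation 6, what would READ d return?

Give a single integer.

Initial committed: {b=14, d=8}
Op 1: UPDATE d=27 (auto-commit; committed d=27)
Op 2: BEGIN: in_txn=True, pending={}
Op 3: ROLLBACK: discarded pending []; in_txn=False
Op 4: UPDATE b=7 (auto-commit; committed b=7)
Op 5: BEGIN: in_txn=True, pending={}
Op 6: ROLLBACK: discarded pending []; in_txn=False
After op 6: visible(d) = 27 (pending={}, committed={b=7, d=27})

Answer: 27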